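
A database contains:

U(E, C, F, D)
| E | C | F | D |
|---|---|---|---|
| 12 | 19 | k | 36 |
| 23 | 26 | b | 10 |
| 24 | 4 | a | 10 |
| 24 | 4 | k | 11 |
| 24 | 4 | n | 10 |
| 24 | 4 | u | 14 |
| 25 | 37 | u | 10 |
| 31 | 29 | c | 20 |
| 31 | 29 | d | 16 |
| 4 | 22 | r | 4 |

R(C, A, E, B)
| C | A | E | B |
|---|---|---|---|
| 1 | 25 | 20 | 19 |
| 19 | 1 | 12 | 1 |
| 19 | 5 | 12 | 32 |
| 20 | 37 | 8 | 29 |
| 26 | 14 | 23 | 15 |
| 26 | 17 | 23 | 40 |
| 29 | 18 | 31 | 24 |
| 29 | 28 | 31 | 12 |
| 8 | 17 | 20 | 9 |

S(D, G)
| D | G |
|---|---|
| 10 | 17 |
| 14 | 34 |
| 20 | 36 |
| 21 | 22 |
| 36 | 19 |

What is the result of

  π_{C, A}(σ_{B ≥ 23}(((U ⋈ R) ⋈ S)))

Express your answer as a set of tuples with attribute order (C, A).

Joining U and R on E, C yields {(12, 19, k, 36, 1, 1), (12, 19, k, 36, 5, 32), (23, 26, b, 10, 14, 15), (23, 26, b, 10, 17, 40), (31, 29, c, 20, 18, 24), (31, 29, c, 20, 28, 12), (31, 29, d, 16, 18, 24), (31, 29, d, 16, 28, 12)}.
Joining (U ⋈ R) and S on D yields {(12, 19, k, 36, 1, 1, 19), (12, 19, k, 36, 5, 32, 19), (23, 26, b, 10, 14, 15, 17), (23, 26, b, 10, 17, 40, 17), (31, 29, c, 20, 18, 24, 36), (31, 29, c, 20, 28, 12, 36)}.
σ[B ≥ 23]: keep tuples satisfying B ≥ 23 → {(12, 19, k, 36, 5, 32, 19), (23, 26, b, 10, 17, 40, 17), (31, 29, c, 20, 18, 24, 36)}
π_{C, A} gives {(19, 5), (26, 17), (29, 18)}.

{(19, 5), (26, 17), (29, 18)}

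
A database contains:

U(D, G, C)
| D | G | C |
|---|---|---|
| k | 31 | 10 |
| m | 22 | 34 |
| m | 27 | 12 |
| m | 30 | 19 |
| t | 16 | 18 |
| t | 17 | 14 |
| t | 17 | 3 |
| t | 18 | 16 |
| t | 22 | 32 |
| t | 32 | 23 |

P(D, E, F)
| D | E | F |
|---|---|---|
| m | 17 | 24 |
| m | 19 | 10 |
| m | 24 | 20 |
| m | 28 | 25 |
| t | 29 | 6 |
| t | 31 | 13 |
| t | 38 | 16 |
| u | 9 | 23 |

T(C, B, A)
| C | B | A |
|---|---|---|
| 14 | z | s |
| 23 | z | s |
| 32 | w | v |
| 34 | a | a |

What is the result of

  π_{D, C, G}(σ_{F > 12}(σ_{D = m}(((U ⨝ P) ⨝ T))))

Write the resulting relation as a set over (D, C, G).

{(m, 34, 22)}

U ⋈ P (natural join on D): {(m, 22, 34, 17, 24), (m, 22, 34, 19, 10), (m, 22, 34, 24, 20), (m, 22, 34, 28, 25), (m, 27, 12, 17, 24), (m, 27, 12, 19, 10), (m, 27, 12, 24, 20), (m, 27, 12, 28, 25), (m, 30, 19, 17, 24), (m, 30, 19, 19, 10), (m, 30, 19, 24, 20), (m, 30, 19, 28, 25), (t, 16, 18, 29, 6), (t, 16, 18, 31, 13), (t, 16, 18, 38, 16), (t, 17, 14, 29, 6), (t, 17, 14, 31, 13), (t, 17, 14, 38, 16), (t, 17, 3, 29, 6), (t, 17, 3, 31, 13), (t, 17, 3, 38, 16), (t, 18, 16, 29, 6), (t, 18, 16, 31, 13), (t, 18, 16, 38, 16), (t, 22, 32, 29, 6), (t, 22, 32, 31, 13), (t, 22, 32, 38, 16), (t, 32, 23, 29, 6), (t, 32, 23, 31, 13), (t, 32, 23, 38, 16)}
(U ⨝ P) ⋈ T (natural join on C): {(m, 22, 34, 17, 24, a, a), (m, 22, 34, 19, 10, a, a), (m, 22, 34, 24, 20, a, a), (m, 22, 34, 28, 25, a, a), (t, 17, 14, 29, 6, z, s), (t, 17, 14, 31, 13, z, s), (t, 17, 14, 38, 16, z, s), (t, 22, 32, 29, 6, w, v), (t, 22, 32, 31, 13, w, v), (t, 22, 32, 38, 16, w, v), (t, 32, 23, 29, 6, z, s), (t, 32, 23, 31, 13, z, s), (t, 32, 23, 38, 16, z, s)}
σ[D = m]: keep tuples satisfying D = m → {(m, 22, 34, 17, 24, a, a), (m, 22, 34, 19, 10, a, a), (m, 22, 34, 24, 20, a, a), (m, 22, 34, 28, 25, a, a)}
σ[F > 12]: keep tuples satisfying F > 12 → {(m, 22, 34, 17, 24, a, a), (m, 22, 34, 24, 20, a, a), (m, 22, 34, 28, 25, a, a)}
π[D, C, G]: project onto (D, C, G) (2 duplicate(s) eliminated) → {(m, 34, 22)}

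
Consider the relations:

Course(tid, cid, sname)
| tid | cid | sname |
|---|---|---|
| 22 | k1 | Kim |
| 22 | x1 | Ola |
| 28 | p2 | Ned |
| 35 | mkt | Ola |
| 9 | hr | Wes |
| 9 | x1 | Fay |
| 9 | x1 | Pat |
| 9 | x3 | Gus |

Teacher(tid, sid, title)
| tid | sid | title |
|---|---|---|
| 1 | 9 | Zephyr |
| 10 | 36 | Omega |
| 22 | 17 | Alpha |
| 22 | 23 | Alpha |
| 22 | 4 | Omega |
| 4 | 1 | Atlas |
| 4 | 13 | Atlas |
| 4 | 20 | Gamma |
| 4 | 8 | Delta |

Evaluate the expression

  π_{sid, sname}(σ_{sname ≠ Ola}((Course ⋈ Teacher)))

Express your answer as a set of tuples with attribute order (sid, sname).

Course ⋈ Teacher (natural join on tid): {(22, k1, Kim, 17, Alpha), (22, k1, Kim, 23, Alpha), (22, k1, Kim, 4, Omega), (22, x1, Ola, 17, Alpha), (22, x1, Ola, 23, Alpha), (22, x1, Ola, 4, Omega)}
Apply σ_{sname ≠ Ola}; surviving tuples: {(22, k1, Kim, 17, Alpha), (22, k1, Kim, 23, Alpha), (22, k1, Kim, 4, Omega)}
Keep only column(s) sid, sname: {(17, Kim), (23, Kim), (4, Kim)}

{(17, Kim), (23, Kim), (4, Kim)}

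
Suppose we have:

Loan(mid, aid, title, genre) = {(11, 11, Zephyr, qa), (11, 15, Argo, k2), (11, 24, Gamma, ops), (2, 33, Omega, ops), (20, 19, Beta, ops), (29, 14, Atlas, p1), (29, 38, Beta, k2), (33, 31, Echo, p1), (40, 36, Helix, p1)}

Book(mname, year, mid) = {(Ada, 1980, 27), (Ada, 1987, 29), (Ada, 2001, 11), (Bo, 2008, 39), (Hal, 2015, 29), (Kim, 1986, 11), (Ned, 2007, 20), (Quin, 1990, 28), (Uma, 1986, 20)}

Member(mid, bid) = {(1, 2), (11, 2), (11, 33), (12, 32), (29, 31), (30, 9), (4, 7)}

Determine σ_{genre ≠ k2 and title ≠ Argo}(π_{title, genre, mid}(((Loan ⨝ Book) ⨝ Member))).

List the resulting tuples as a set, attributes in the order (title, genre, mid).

{(Atlas, p1, 29), (Gamma, ops, 11), (Zephyr, qa, 11)}

Loan ⋈ Book (natural join on mid): {(11, 11, Zephyr, qa, Ada, 2001), (11, 11, Zephyr, qa, Kim, 1986), (11, 15, Argo, k2, Ada, 2001), (11, 15, Argo, k2, Kim, 1986), (11, 24, Gamma, ops, Ada, 2001), (11, 24, Gamma, ops, Kim, 1986), (20, 19, Beta, ops, Ned, 2007), (20, 19, Beta, ops, Uma, 1986), (29, 14, Atlas, p1, Ada, 1987), (29, 14, Atlas, p1, Hal, 2015), (29, 38, Beta, k2, Ada, 1987), (29, 38, Beta, k2, Hal, 2015)}
(Loan ⨝ Book) ⋈ Member (natural join on mid): {(11, 11, Zephyr, qa, Ada, 2001, 2), (11, 11, Zephyr, qa, Ada, 2001, 33), (11, 11, Zephyr, qa, Kim, 1986, 2), (11, 11, Zephyr, qa, Kim, 1986, 33), (11, 15, Argo, k2, Ada, 2001, 2), (11, 15, Argo, k2, Ada, 2001, 33), (11, 15, Argo, k2, Kim, 1986, 2), (11, 15, Argo, k2, Kim, 1986, 33), (11, 24, Gamma, ops, Ada, 2001, 2), (11, 24, Gamma, ops, Ada, 2001, 33), (11, 24, Gamma, ops, Kim, 1986, 2), (11, 24, Gamma, ops, Kim, 1986, 33), (29, 14, Atlas, p1, Ada, 1987, 31), (29, 14, Atlas, p1, Hal, 2015, 31), (29, 38, Beta, k2, Ada, 1987, 31), (29, 38, Beta, k2, Hal, 2015, 31)}
π[title, genre, mid]: project onto (title, genre, mid) (11 duplicate(s) eliminated) → {(Argo, k2, 11), (Atlas, p1, 29), (Beta, k2, 29), (Gamma, ops, 11), (Zephyr, qa, 11)}
σ[genre ≠ k2 and title ≠ Argo]: keep tuples satisfying genre ≠ k2 and title ≠ Argo → {(Atlas, p1, 29), (Gamma, ops, 11), (Zephyr, qa, 11)}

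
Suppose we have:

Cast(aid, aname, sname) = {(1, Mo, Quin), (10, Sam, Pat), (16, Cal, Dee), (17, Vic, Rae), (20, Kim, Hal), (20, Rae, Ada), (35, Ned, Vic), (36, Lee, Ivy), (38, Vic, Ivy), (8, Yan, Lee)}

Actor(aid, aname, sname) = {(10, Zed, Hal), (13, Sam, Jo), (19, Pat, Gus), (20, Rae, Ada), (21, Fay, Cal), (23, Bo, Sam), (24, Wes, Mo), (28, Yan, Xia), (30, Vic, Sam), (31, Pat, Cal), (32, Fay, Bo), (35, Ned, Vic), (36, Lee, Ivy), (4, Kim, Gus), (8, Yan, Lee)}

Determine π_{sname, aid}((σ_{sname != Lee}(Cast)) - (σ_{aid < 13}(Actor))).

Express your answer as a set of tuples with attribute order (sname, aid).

{(Ada, 20), (Dee, 16), (Hal, 20), (Ivy, 36), (Ivy, 38), (Pat, 10), (Quin, 1), (Rae, 17), (Vic, 35)}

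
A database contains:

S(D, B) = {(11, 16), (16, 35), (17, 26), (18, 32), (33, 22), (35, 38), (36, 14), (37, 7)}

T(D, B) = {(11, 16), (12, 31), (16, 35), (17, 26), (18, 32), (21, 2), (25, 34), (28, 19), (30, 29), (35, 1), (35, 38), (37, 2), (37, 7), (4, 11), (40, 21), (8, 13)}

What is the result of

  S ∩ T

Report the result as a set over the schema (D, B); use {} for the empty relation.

{(11, 16), (16, 35), (17, 26), (18, 32), (35, 38), (37, 7)}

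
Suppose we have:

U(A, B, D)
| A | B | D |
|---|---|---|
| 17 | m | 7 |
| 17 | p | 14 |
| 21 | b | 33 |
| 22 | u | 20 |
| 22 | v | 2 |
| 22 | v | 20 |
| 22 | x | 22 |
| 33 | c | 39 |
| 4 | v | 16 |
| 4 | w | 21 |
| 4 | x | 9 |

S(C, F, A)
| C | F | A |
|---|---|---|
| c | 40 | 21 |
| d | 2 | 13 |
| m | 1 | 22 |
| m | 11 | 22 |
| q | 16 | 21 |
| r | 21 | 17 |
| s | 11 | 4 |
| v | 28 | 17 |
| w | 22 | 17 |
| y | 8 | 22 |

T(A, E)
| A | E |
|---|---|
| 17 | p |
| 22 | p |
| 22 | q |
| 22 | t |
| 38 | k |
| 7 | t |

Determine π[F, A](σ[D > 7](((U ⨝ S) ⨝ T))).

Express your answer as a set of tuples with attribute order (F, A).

Joining U and S on A yields {(17, m, 7, r, 21), (17, m, 7, v, 28), (17, m, 7, w, 22), (17, p, 14, r, 21), (17, p, 14, v, 28), (17, p, 14, w, 22), (21, b, 33, c, 40), (21, b, 33, q, 16), (22, u, 20, m, 1), (22, u, 20, m, 11), (22, u, 20, y, 8), (22, v, 2, m, 1), (22, v, 2, m, 11), (22, v, 2, y, 8), (22, v, 20, m, 1), (22, v, 20, m, 11), (22, v, 20, y, 8), (22, x, 22, m, 1), (22, x, 22, m, 11), (22, x, 22, y, 8), (4, v, 16, s, 11), (4, w, 21, s, 11), (4, x, 9, s, 11)}.
Joining (U ⨝ S) and T on A yields {(17, m, 7, r, 21, p), (17, m, 7, v, 28, p), (17, m, 7, w, 22, p), (17, p, 14, r, 21, p), (17, p, 14, v, 28, p), (17, p, 14, w, 22, p), (22, u, 20, m, 1, p), (22, u, 20, m, 1, q), (22, u, 20, m, 1, t), (22, u, 20, m, 11, p), (22, u, 20, m, 11, q), (22, u, 20, m, 11, t), (22, u, 20, y, 8, p), (22, u, 20, y, 8, q), (22, u, 20, y, 8, t), (22, v, 2, m, 1, p), (22, v, 2, m, 1, q), (22, v, 2, m, 1, t), (22, v, 2, m, 11, p), (22, v, 2, m, 11, q), (22, v, 2, m, 11, t), (22, v, 2, y, 8, p), (22, v, 2, y, 8, q), (22, v, 2, y, 8, t), (22, v, 20, m, 1, p), (22, v, 20, m, 1, q), (22, v, 20, m, 1, t), (22, v, 20, m, 11, p), (22, v, 20, m, 11, q), (22, v, 20, m, 11, t), (22, v, 20, y, 8, p), (22, v, 20, y, 8, q), (22, v, 20, y, 8, t), (22, x, 22, m, 1, p), (22, x, 22, m, 1, q), (22, x, 22, m, 1, t), (22, x, 22, m, 11, p), (22, x, 22, m, 11, q), (22, x, 22, m, 11, t), (22, x, 22, y, 8, p), (22, x, 22, y, 8, q), (22, x, 22, y, 8, t)}.
σ[D > 7]: keep tuples satisfying D > 7 → {(17, p, 14, r, 21, p), (17, p, 14, v, 28, p), (17, p, 14, w, 22, p), (22, u, 20, m, 1, p), (22, u, 20, m, 1, q), (22, u, 20, m, 1, t), (22, u, 20, m, 11, p), (22, u, 20, m, 11, q), (22, u, 20, m, 11, t), (22, u, 20, y, 8, p), (22, u, 20, y, 8, q), (22, u, 20, y, 8, t), (22, v, 20, m, 1, p), (22, v, 20, m, 1, q), (22, v, 20, m, 1, t), (22, v, 20, m, 11, p), (22, v, 20, m, 11, q), (22, v, 20, m, 11, t), (22, v, 20, y, 8, p), (22, v, 20, y, 8, q), (22, v, 20, y, 8, t), (22, x, 22, m, 1, p), (22, x, 22, m, 1, q), (22, x, 22, m, 1, t), (22, x, 22, m, 11, p), (22, x, 22, m, 11, q), (22, x, 22, m, 11, t), (22, x, 22, y, 8, p), (22, x, 22, y, 8, q), (22, x, 22, y, 8, t)}
Projecting to F, A (24 duplicate(s) eliminated): {(1, 22), (11, 22), (21, 17), (22, 17), (28, 17), (8, 22)}

{(1, 22), (11, 22), (21, 17), (22, 17), (28, 17), (8, 22)}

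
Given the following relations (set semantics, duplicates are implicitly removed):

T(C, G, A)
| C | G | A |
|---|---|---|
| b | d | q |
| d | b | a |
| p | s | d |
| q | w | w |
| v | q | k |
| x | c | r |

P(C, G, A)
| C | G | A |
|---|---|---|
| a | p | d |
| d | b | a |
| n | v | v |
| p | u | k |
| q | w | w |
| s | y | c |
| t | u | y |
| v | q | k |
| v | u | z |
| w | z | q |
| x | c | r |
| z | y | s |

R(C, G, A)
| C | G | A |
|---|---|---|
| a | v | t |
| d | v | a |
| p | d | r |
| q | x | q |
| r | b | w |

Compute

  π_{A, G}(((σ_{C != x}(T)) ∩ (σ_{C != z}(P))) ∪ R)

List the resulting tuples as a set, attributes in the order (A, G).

{(a, b), (a, v), (k, q), (q, x), (r, d), (t, v), (w, b), (w, w)}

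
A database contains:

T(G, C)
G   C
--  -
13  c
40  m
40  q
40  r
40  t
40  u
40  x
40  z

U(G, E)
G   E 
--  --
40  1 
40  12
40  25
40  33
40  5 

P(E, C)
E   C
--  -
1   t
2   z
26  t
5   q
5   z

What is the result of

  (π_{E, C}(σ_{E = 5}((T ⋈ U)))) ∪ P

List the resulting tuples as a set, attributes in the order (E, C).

{(1, t), (2, z), (26, t), (5, m), (5, q), (5, r), (5, t), (5, u), (5, x), (5, z)}

Joining T and U on G yields {(40, m, 1), (40, m, 12), (40, m, 25), (40, m, 33), (40, m, 5), (40, q, 1), (40, q, 12), (40, q, 25), (40, q, 33), (40, q, 5), (40, r, 1), (40, r, 12), (40, r, 25), (40, r, 33), (40, r, 5), (40, t, 1), (40, t, 12), (40, t, 25), (40, t, 33), (40, t, 5), (40, u, 1), (40, u, 12), (40, u, 25), (40, u, 33), (40, u, 5), (40, x, 1), (40, x, 12), (40, x, 25), (40, x, 33), (40, x, 5), (40, z, 1), (40, z, 12), (40, z, 25), (40, z, 33), (40, z, 5)}.
Apply σ_{E = 5}; surviving tuples: {(40, m, 5), (40, q, 5), (40, r, 5), (40, t, 5), (40, u, 5), (40, x, 5), (40, z, 5)}
π_{E, C} gives {(5, m), (5, q), (5, r), (5, t), (5, u), (5, x), (5, z)}.
Set union of the two operands is {(1, t), (2, z), (26, t), (5, m), (5, q), (5, r), (5, t), (5, u), (5, x), (5, z)}.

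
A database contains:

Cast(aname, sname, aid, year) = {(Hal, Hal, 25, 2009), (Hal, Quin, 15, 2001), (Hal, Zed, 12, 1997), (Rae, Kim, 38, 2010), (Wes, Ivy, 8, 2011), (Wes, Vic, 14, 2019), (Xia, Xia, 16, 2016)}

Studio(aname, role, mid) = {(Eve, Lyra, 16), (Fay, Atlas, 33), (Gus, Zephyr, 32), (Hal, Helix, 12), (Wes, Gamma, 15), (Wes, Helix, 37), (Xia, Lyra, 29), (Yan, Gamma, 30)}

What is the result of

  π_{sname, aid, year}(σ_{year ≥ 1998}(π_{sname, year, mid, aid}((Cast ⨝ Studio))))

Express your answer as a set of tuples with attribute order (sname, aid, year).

Cast ⋈ Studio (natural join on aname): {(Hal, Hal, 25, 2009, Helix, 12), (Hal, Quin, 15, 2001, Helix, 12), (Hal, Zed, 12, 1997, Helix, 12), (Wes, Ivy, 8, 2011, Gamma, 15), (Wes, Ivy, 8, 2011, Helix, 37), (Wes, Vic, 14, 2019, Gamma, 15), (Wes, Vic, 14, 2019, Helix, 37), (Xia, Xia, 16, 2016, Lyra, 29)}
Keep only column(s) sname, year, mid, aid: {(Hal, 2009, 12, 25), (Ivy, 2011, 15, 8), (Ivy, 2011, 37, 8), (Quin, 2001, 12, 15), (Vic, 2019, 15, 14), (Vic, 2019, 37, 14), (Xia, 2016, 29, 16), (Zed, 1997, 12, 12)}
Apply σ_{year ≥ 1998}; surviving tuples: {(Hal, 2009, 12, 25), (Ivy, 2011, 15, 8), (Ivy, 2011, 37, 8), (Quin, 2001, 12, 15), (Vic, 2019, 15, 14), (Vic, 2019, 37, 14), (Xia, 2016, 29, 16)}
Keep only column(s) sname, aid, year (2 duplicate(s) eliminated): {(Hal, 25, 2009), (Ivy, 8, 2011), (Quin, 15, 2001), (Vic, 14, 2019), (Xia, 16, 2016)}

{(Hal, 25, 2009), (Ivy, 8, 2011), (Quin, 15, 2001), (Vic, 14, 2019), (Xia, 16, 2016)}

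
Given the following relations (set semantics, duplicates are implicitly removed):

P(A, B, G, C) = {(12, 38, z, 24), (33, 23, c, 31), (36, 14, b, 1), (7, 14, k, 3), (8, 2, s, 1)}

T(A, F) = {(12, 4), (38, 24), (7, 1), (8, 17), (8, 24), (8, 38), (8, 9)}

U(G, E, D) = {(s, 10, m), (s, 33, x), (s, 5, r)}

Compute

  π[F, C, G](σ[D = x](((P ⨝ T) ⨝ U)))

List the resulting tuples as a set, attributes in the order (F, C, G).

{(17, 1, s), (24, 1, s), (38, 1, s), (9, 1, s)}

Natural join on A: {(12, 38, z, 24, 4), (7, 14, k, 3, 1), (8, 2, s, 1, 17), (8, 2, s, 1, 24), (8, 2, s, 1, 38), (8, 2, s, 1, 9)}
Natural join on G: {(8, 2, s, 1, 17, 10, m), (8, 2, s, 1, 17, 33, x), (8, 2, s, 1, 17, 5, r), (8, 2, s, 1, 24, 10, m), (8, 2, s, 1, 24, 33, x), (8, 2, s, 1, 24, 5, r), (8, 2, s, 1, 38, 10, m), (8, 2, s, 1, 38, 33, x), (8, 2, s, 1, 38, 5, r), (8, 2, s, 1, 9, 10, m), (8, 2, s, 1, 9, 33, x), (8, 2, s, 1, 9, 5, r)}
Selection D = x: {(8, 2, s, 1, 17, 33, x), (8, 2, s, 1, 24, 33, x), (8, 2, s, 1, 38, 33, x), (8, 2, s, 1, 9, 33, x)}
π_{F, C, G} gives {(17, 1, s), (24, 1, s), (38, 1, s), (9, 1, s)}.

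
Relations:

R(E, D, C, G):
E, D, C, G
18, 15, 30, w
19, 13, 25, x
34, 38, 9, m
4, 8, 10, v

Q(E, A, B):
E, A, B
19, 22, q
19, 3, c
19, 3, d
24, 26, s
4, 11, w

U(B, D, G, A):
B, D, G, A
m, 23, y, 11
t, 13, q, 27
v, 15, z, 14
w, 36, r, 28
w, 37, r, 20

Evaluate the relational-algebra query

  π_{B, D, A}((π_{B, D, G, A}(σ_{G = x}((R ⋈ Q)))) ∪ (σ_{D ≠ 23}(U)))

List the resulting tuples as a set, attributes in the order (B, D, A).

Natural join on E: {(19, 13, 25, x, 22, q), (19, 13, 25, x, 3, c), (19, 13, 25, x, 3, d), (4, 8, 10, v, 11, w)}
σ[G = x]: keep tuples satisfying G = x → {(19, 13, 25, x, 22, q), (19, 13, 25, x, 3, c), (19, 13, 25, x, 3, d)}
π_{B, D, G, A} gives {(c, 13, x, 3), (d, 13, x, 3), (q, 13, x, 22)}.
σ[D ≠ 23]: keep tuples satisfying D ≠ 23 → {(t, 13, q, 27), (v, 15, z, 14), (w, 36, r, 28), (w, 37, r, 20)}
Union: {(c, 13, x, 3), (d, 13, x, 3), (q, 13, x, 22)} with {(t, 13, q, 27), (v, 15, z, 14), (w, 36, r, 28), (w, 37, r, 20)} → {(c, 13, x, 3), (d, 13, x, 3), (q, 13, x, 22), (t, 13, q, 27), (v, 15, z, 14), (w, 36, r, 28), (w, 37, r, 20)}
π_{B, D, A} gives {(c, 13, 3), (d, 13, 3), (q, 13, 22), (t, 13, 27), (v, 15, 14), (w, 36, 28), (w, 37, 20)}.

{(c, 13, 3), (d, 13, 3), (q, 13, 22), (t, 13, 27), (v, 15, 14), (w, 36, 28), (w, 37, 20)}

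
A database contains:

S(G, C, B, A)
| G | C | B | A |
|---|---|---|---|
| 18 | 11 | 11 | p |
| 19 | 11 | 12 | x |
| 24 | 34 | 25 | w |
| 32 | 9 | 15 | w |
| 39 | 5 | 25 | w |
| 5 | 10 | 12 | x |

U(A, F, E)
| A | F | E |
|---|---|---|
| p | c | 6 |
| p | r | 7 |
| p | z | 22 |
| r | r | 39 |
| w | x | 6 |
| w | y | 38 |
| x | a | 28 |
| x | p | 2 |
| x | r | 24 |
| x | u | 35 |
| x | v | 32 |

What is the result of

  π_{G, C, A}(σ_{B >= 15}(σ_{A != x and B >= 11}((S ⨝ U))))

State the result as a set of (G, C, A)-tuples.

Joining S and U on A yields {(18, 11, 11, p, c, 6), (18, 11, 11, p, r, 7), (18, 11, 11, p, z, 22), (19, 11, 12, x, a, 28), (19, 11, 12, x, p, 2), (19, 11, 12, x, r, 24), (19, 11, 12, x, u, 35), (19, 11, 12, x, v, 32), (24, 34, 25, w, x, 6), (24, 34, 25, w, y, 38), (32, 9, 15, w, x, 6), (32, 9, 15, w, y, 38), (39, 5, 25, w, x, 6), (39, 5, 25, w, y, 38), (5, 10, 12, x, a, 28), (5, 10, 12, x, p, 2), (5, 10, 12, x, r, 24), (5, 10, 12, x, u, 35), (5, 10, 12, x, v, 32)}.
Apply σ_{A != x and B >= 11}; surviving tuples: {(18, 11, 11, p, c, 6), (18, 11, 11, p, r, 7), (18, 11, 11, p, z, 22), (24, 34, 25, w, x, 6), (24, 34, 25, w, y, 38), (32, 9, 15, w, x, 6), (32, 9, 15, w, y, 38), (39, 5, 25, w, x, 6), (39, 5, 25, w, y, 38)}
Apply σ_{B >= 15}; surviving tuples: {(24, 34, 25, w, x, 6), (24, 34, 25, w, y, 38), (32, 9, 15, w, x, 6), (32, 9, 15, w, y, 38), (39, 5, 25, w, x, 6), (39, 5, 25, w, y, 38)}
Keep only column(s) G, C, A (3 duplicate(s) eliminated): {(24, 34, w), (32, 9, w), (39, 5, w)}

{(24, 34, w), (32, 9, w), (39, 5, w)}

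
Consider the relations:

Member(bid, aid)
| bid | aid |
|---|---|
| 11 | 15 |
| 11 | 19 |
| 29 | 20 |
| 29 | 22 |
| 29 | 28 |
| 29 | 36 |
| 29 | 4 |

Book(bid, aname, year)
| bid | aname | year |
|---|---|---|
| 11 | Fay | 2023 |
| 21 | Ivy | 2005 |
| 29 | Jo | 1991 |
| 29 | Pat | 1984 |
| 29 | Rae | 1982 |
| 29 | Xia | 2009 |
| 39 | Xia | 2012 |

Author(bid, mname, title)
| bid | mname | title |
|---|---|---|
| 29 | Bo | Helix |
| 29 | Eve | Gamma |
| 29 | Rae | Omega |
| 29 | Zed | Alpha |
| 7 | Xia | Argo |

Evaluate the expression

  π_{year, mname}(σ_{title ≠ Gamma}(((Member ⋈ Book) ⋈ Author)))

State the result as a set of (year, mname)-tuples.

{(1982, Bo), (1982, Rae), (1982, Zed), (1984, Bo), (1984, Rae), (1984, Zed), (1991, Bo), (1991, Rae), (1991, Zed), (2009, Bo), (2009, Rae), (2009, Zed)}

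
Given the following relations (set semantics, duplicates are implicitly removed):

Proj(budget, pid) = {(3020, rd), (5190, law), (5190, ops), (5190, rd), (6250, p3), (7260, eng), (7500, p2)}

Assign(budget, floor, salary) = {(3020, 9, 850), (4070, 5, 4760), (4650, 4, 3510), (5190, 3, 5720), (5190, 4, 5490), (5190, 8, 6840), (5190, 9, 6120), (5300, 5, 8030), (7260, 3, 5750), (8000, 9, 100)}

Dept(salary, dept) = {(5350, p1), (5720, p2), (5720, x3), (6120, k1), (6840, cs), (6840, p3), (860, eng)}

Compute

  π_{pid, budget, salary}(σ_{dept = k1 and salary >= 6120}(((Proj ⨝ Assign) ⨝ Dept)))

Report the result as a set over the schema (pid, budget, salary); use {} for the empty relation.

Proj ⋈ Assign (natural join on budget): {(3020, rd, 9, 850), (5190, law, 3, 5720), (5190, law, 4, 5490), (5190, law, 8, 6840), (5190, law, 9, 6120), (5190, ops, 3, 5720), (5190, ops, 4, 5490), (5190, ops, 8, 6840), (5190, ops, 9, 6120), (5190, rd, 3, 5720), (5190, rd, 4, 5490), (5190, rd, 8, 6840), (5190, rd, 9, 6120), (7260, eng, 3, 5750)}
(Proj ⨝ Assign) ⋈ Dept (natural join on salary): {(5190, law, 3, 5720, p2), (5190, law, 3, 5720, x3), (5190, law, 8, 6840, cs), (5190, law, 8, 6840, p3), (5190, law, 9, 6120, k1), (5190, ops, 3, 5720, p2), (5190, ops, 3, 5720, x3), (5190, ops, 8, 6840, cs), (5190, ops, 8, 6840, p3), (5190, ops, 9, 6120, k1), (5190, rd, 3, 5720, p2), (5190, rd, 3, 5720, x3), (5190, rd, 8, 6840, cs), (5190, rd, 8, 6840, p3), (5190, rd, 9, 6120, k1)}
σ[dept = k1 and salary >= 6120]: keep tuples satisfying dept = k1 and salary >= 6120 → {(5190, law, 9, 6120, k1), (5190, ops, 9, 6120, k1), (5190, rd, 9, 6120, k1)}
Projecting to pid, budget, salary: {(law, 5190, 6120), (ops, 5190, 6120), (rd, 5190, 6120)}

{(law, 5190, 6120), (ops, 5190, 6120), (rd, 5190, 6120)}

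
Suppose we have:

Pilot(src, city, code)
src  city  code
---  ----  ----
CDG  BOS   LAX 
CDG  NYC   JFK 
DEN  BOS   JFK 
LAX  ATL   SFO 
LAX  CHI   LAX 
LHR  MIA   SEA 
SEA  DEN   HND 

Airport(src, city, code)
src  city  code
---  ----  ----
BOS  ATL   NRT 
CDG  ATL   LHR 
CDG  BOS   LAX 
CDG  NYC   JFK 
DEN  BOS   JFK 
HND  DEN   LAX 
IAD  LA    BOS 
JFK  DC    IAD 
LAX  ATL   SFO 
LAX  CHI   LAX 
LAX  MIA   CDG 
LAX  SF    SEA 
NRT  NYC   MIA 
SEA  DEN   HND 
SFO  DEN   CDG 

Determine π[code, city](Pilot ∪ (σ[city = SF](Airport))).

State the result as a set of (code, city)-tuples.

{(HND, DEN), (JFK, BOS), (JFK, NYC), (LAX, BOS), (LAX, CHI), (SEA, MIA), (SEA, SF), (SFO, ATL)}

Selection city = SF: {(LAX, SF, SEA)}
Taking the union: {(CDG, BOS, LAX), (CDG, NYC, JFK), (DEN, BOS, JFK), (LAX, ATL, SFO), (LAX, CHI, LAX), (LAX, SF, SEA), (LHR, MIA, SEA), (SEA, DEN, HND)}
Projecting to code, city: {(HND, DEN), (JFK, BOS), (JFK, NYC), (LAX, BOS), (LAX, CHI), (SEA, MIA), (SEA, SF), (SFO, ATL)}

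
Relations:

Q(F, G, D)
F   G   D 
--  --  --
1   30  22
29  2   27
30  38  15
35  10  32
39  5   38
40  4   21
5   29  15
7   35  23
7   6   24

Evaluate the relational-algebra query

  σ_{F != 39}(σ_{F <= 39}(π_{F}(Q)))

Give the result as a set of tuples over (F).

{1, 29, 30, 35, 5, 7}

π[F]: project onto (F) (1 duplicate(s) eliminated) → {1, 29, 30, 35, 39, 40, 5, 7}
Filtering on F <= 39 leaves {1, 29, 30, 35, 39, 5, 7}.
Filtering on F != 39 leaves {1, 29, 30, 35, 5, 7}.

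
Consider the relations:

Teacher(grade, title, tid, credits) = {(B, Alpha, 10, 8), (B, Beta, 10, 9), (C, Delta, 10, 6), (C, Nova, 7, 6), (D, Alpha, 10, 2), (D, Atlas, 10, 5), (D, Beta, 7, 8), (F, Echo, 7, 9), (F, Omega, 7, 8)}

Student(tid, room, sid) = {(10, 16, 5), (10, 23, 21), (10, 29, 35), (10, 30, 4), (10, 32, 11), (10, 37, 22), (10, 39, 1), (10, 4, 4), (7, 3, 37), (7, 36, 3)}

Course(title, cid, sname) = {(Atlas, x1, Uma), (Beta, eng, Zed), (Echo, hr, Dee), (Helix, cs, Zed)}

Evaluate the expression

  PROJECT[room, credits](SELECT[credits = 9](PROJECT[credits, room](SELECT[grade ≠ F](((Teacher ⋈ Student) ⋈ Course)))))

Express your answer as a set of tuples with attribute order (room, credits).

{(16, 9), (23, 9), (29, 9), (30, 9), (32, 9), (37, 9), (39, 9), (4, 9)}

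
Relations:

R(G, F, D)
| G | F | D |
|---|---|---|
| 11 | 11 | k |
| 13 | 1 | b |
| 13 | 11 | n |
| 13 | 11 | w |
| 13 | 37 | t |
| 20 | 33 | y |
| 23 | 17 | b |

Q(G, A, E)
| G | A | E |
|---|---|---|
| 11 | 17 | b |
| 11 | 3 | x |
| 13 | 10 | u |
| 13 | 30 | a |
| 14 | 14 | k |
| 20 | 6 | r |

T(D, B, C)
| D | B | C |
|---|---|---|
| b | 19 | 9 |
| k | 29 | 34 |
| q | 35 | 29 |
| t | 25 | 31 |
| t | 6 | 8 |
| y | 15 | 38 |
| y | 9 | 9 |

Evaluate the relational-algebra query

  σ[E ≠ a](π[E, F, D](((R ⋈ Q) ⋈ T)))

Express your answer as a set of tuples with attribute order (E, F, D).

{(b, 11, k), (r, 33, y), (u, 1, b), (u, 37, t), (x, 11, k)}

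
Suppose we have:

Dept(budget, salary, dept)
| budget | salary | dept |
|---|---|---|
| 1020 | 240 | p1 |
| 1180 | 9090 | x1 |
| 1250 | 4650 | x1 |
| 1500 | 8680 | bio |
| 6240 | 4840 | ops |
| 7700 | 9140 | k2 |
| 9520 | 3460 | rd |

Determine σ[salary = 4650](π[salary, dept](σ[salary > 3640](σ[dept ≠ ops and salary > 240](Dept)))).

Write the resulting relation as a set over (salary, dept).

Filtering on dept ≠ ops and salary > 240 leaves {(1180, 9090, x1), (1250, 4650, x1), (1500, 8680, bio), (7700, 9140, k2), (9520, 3460, rd)}.
Filtering on salary > 3640 leaves {(1180, 9090, x1), (1250, 4650, x1), (1500, 8680, bio), (7700, 9140, k2)}.
π[salary, dept]: project onto (salary, dept) → {(4650, x1), (8680, bio), (9090, x1), (9140, k2)}
Filtering on salary = 4650 leaves {(4650, x1)}.

{(4650, x1)}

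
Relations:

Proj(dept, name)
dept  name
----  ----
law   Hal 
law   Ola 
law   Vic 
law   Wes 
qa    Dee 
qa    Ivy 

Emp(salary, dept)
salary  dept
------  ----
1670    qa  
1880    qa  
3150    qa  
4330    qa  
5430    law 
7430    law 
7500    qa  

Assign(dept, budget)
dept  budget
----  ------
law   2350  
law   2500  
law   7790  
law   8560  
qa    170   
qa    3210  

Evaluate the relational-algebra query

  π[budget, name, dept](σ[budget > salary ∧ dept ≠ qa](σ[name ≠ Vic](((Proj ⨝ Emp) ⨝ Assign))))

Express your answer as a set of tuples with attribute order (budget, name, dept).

{(7790, Hal, law), (7790, Ola, law), (7790, Wes, law), (8560, Hal, law), (8560, Ola, law), (8560, Wes, law)}

Natural join on dept: {(law, Hal, 5430), (law, Hal, 7430), (law, Ola, 5430), (law, Ola, 7430), (law, Vic, 5430), (law, Vic, 7430), (law, Wes, 5430), (law, Wes, 7430), (qa, Dee, 1670), (qa, Dee, 1880), (qa, Dee, 3150), (qa, Dee, 4330), (qa, Dee, 7500), (qa, Ivy, 1670), (qa, Ivy, 1880), (qa, Ivy, 3150), (qa, Ivy, 4330), (qa, Ivy, 7500)}
Natural join on dept: {(law, Hal, 5430, 2350), (law, Hal, 5430, 2500), (law, Hal, 5430, 7790), (law, Hal, 5430, 8560), (law, Hal, 7430, 2350), (law, Hal, 7430, 2500), (law, Hal, 7430, 7790), (law, Hal, 7430, 8560), (law, Ola, 5430, 2350), (law, Ola, 5430, 2500), (law, Ola, 5430, 7790), (law, Ola, 5430, 8560), (law, Ola, 7430, 2350), (law, Ola, 7430, 2500), (law, Ola, 7430, 7790), (law, Ola, 7430, 8560), (law, Vic, 5430, 2350), (law, Vic, 5430, 2500), (law, Vic, 5430, 7790), (law, Vic, 5430, 8560), (law, Vic, 7430, 2350), (law, Vic, 7430, 2500), (law, Vic, 7430, 7790), (law, Vic, 7430, 8560), (law, Wes, 5430, 2350), (law, Wes, 5430, 2500), (law, Wes, 5430, 7790), (law, Wes, 5430, 8560), (law, Wes, 7430, 2350), (law, Wes, 7430, 2500), (law, Wes, 7430, 7790), (law, Wes, 7430, 8560), (qa, Dee, 1670, 170), (qa, Dee, 1670, 3210), (qa, Dee, 1880, 170), (qa, Dee, 1880, 3210), (qa, Dee, 3150, 170), (qa, Dee, 3150, 3210), (qa, Dee, 4330, 170), (qa, Dee, 4330, 3210), (qa, Dee, 7500, 170), (qa, Dee, 7500, 3210), (qa, Ivy, 1670, 170), (qa, Ivy, 1670, 3210), (qa, Ivy, 1880, 170), (qa, Ivy, 1880, 3210), (qa, Ivy, 3150, 170), (qa, Ivy, 3150, 3210), (qa, Ivy, 4330, 170), (qa, Ivy, 4330, 3210), (qa, Ivy, 7500, 170), (qa, Ivy, 7500, 3210)}
Filtering on name ≠ Vic leaves {(law, Hal, 5430, 2350), (law, Hal, 5430, 2500), (law, Hal, 5430, 7790), (law, Hal, 5430, 8560), (law, Hal, 7430, 2350), (law, Hal, 7430, 2500), (law, Hal, 7430, 7790), (law, Hal, 7430, 8560), (law, Ola, 5430, 2350), (law, Ola, 5430, 2500), (law, Ola, 5430, 7790), (law, Ola, 5430, 8560), (law, Ola, 7430, 2350), (law, Ola, 7430, 2500), (law, Ola, 7430, 7790), (law, Ola, 7430, 8560), (law, Wes, 5430, 2350), (law, Wes, 5430, 2500), (law, Wes, 5430, 7790), (law, Wes, 5430, 8560), (law, Wes, 7430, 2350), (law, Wes, 7430, 2500), (law, Wes, 7430, 7790), (law, Wes, 7430, 8560), (qa, Dee, 1670, 170), (qa, Dee, 1670, 3210), (qa, Dee, 1880, 170), (qa, Dee, 1880, 3210), (qa, Dee, 3150, 170), (qa, Dee, 3150, 3210), (qa, Dee, 4330, 170), (qa, Dee, 4330, 3210), (qa, Dee, 7500, 170), (qa, Dee, 7500, 3210), (qa, Ivy, 1670, 170), (qa, Ivy, 1670, 3210), (qa, Ivy, 1880, 170), (qa, Ivy, 1880, 3210), (qa, Ivy, 3150, 170), (qa, Ivy, 3150, 3210), (qa, Ivy, 4330, 170), (qa, Ivy, 4330, 3210), (qa, Ivy, 7500, 170), (qa, Ivy, 7500, 3210)}.
Filtering on budget > salary ∧ dept ≠ qa leaves {(law, Hal, 5430, 7790), (law, Hal, 5430, 8560), (law, Hal, 7430, 7790), (law, Hal, 7430, 8560), (law, Ola, 5430, 7790), (law, Ola, 5430, 8560), (law, Ola, 7430, 7790), (law, Ola, 7430, 8560), (law, Wes, 5430, 7790), (law, Wes, 5430, 8560), (law, Wes, 7430, 7790), (law, Wes, 7430, 8560)}.
π_{budget, name, dept} gives {(7790, Hal, law), (7790, Ola, law), (7790, Wes, law), (8560, Hal, law), (8560, Ola, law), (8560, Wes, law)} (6 duplicate(s) eliminated).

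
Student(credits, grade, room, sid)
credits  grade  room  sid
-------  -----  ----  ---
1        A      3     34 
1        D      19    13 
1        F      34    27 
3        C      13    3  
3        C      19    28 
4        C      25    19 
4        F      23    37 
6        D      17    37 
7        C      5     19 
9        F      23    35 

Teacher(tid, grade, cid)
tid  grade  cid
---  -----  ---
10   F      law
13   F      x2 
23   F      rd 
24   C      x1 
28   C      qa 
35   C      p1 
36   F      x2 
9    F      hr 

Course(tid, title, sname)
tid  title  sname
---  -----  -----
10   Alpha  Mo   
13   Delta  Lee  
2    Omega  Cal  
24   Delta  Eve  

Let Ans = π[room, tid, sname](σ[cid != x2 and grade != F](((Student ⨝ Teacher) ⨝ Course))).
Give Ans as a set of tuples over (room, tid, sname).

{(13, 24, Eve), (19, 24, Eve), (25, 24, Eve), (5, 24, Eve)}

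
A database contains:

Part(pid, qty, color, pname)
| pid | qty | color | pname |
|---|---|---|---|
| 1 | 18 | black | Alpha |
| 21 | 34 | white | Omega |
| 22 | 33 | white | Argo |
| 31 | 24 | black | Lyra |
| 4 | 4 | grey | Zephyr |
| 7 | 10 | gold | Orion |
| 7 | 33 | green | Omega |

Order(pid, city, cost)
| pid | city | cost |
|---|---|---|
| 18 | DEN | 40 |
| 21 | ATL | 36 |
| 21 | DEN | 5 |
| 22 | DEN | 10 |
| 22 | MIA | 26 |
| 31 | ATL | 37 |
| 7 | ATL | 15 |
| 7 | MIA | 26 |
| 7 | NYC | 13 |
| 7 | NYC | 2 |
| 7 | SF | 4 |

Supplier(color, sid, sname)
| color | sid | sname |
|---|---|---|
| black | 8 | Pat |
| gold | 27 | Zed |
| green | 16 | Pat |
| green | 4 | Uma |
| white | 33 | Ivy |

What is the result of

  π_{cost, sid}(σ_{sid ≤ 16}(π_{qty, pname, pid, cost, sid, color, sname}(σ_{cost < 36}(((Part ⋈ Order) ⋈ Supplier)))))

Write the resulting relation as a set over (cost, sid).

Natural join on pid: {(21, 34, white, Omega, ATL, 36), (21, 34, white, Omega, DEN, 5), (22, 33, white, Argo, DEN, 10), (22, 33, white, Argo, MIA, 26), (31, 24, black, Lyra, ATL, 37), (7, 10, gold, Orion, ATL, 15), (7, 10, gold, Orion, MIA, 26), (7, 10, gold, Orion, NYC, 13), (7, 10, gold, Orion, NYC, 2), (7, 10, gold, Orion, SF, 4), (7, 33, green, Omega, ATL, 15), (7, 33, green, Omega, MIA, 26), (7, 33, green, Omega, NYC, 13), (7, 33, green, Omega, NYC, 2), (7, 33, green, Omega, SF, 4)}
Natural join on color: {(21, 34, white, Omega, ATL, 36, 33, Ivy), (21, 34, white, Omega, DEN, 5, 33, Ivy), (22, 33, white, Argo, DEN, 10, 33, Ivy), (22, 33, white, Argo, MIA, 26, 33, Ivy), (31, 24, black, Lyra, ATL, 37, 8, Pat), (7, 10, gold, Orion, ATL, 15, 27, Zed), (7, 10, gold, Orion, MIA, 26, 27, Zed), (7, 10, gold, Orion, NYC, 13, 27, Zed), (7, 10, gold, Orion, NYC, 2, 27, Zed), (7, 10, gold, Orion, SF, 4, 27, Zed), (7, 33, green, Omega, ATL, 15, 16, Pat), (7, 33, green, Omega, ATL, 15, 4, Uma), (7, 33, green, Omega, MIA, 26, 16, Pat), (7, 33, green, Omega, MIA, 26, 4, Uma), (7, 33, green, Omega, NYC, 13, 16, Pat), (7, 33, green, Omega, NYC, 13, 4, Uma), (7, 33, green, Omega, NYC, 2, 16, Pat), (7, 33, green, Omega, NYC, 2, 4, Uma), (7, 33, green, Omega, SF, 4, 16, Pat), (7, 33, green, Omega, SF, 4, 4, Uma)}
σ[cost < 36]: keep tuples satisfying cost < 36 → {(21, 34, white, Omega, DEN, 5, 33, Ivy), (22, 33, white, Argo, DEN, 10, 33, Ivy), (22, 33, white, Argo, MIA, 26, 33, Ivy), (7, 10, gold, Orion, ATL, 15, 27, Zed), (7, 10, gold, Orion, MIA, 26, 27, Zed), (7, 10, gold, Orion, NYC, 13, 27, Zed), (7, 10, gold, Orion, NYC, 2, 27, Zed), (7, 10, gold, Orion, SF, 4, 27, Zed), (7, 33, green, Omega, ATL, 15, 16, Pat), (7, 33, green, Omega, ATL, 15, 4, Uma), (7, 33, green, Omega, MIA, 26, 16, Pat), (7, 33, green, Omega, MIA, 26, 4, Uma), (7, 33, green, Omega, NYC, 13, 16, Pat), (7, 33, green, Omega, NYC, 13, 4, Uma), (7, 33, green, Omega, NYC, 2, 16, Pat), (7, 33, green, Omega, NYC, 2, 4, Uma), (7, 33, green, Omega, SF, 4, 16, Pat), (7, 33, green, Omega, SF, 4, 4, Uma)}
Keep only column(s) qty, pname, pid, cost, sid, color, sname: {(10, Orion, 7, 13, 27, gold, Zed), (10, Orion, 7, 15, 27, gold, Zed), (10, Orion, 7, 2, 27, gold, Zed), (10, Orion, 7, 26, 27, gold, Zed), (10, Orion, 7, 4, 27, gold, Zed), (33, Argo, 22, 10, 33, white, Ivy), (33, Argo, 22, 26, 33, white, Ivy), (33, Omega, 7, 13, 16, green, Pat), (33, Omega, 7, 13, 4, green, Uma), (33, Omega, 7, 15, 16, green, Pat), (33, Omega, 7, 15, 4, green, Uma), (33, Omega, 7, 2, 16, green, Pat), (33, Omega, 7, 2, 4, green, Uma), (33, Omega, 7, 26, 16, green, Pat), (33, Omega, 7, 26, 4, green, Uma), (33, Omega, 7, 4, 16, green, Pat), (33, Omega, 7, 4, 4, green, Uma), (34, Omega, 21, 5, 33, white, Ivy)}
σ[sid ≤ 16]: keep tuples satisfying sid ≤ 16 → {(33, Omega, 7, 13, 16, green, Pat), (33, Omega, 7, 13, 4, green, Uma), (33, Omega, 7, 15, 16, green, Pat), (33, Omega, 7, 15, 4, green, Uma), (33, Omega, 7, 2, 16, green, Pat), (33, Omega, 7, 2, 4, green, Uma), (33, Omega, 7, 26, 16, green, Pat), (33, Omega, 7, 26, 4, green, Uma), (33, Omega, 7, 4, 16, green, Pat), (33, Omega, 7, 4, 4, green, Uma)}
Keep only column(s) cost, sid: {(13, 16), (13, 4), (15, 16), (15, 4), (2, 16), (2, 4), (26, 16), (26, 4), (4, 16), (4, 4)}

{(13, 16), (13, 4), (15, 16), (15, 4), (2, 16), (2, 4), (26, 16), (26, 4), (4, 16), (4, 4)}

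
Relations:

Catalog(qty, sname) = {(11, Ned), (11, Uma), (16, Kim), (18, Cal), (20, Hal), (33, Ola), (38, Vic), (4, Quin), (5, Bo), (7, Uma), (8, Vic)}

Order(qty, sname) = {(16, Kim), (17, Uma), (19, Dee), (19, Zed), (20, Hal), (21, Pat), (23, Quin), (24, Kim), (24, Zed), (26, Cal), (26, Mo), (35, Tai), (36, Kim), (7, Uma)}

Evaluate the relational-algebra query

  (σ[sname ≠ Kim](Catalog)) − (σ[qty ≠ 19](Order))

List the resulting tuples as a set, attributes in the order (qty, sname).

Apply σ_{sname ≠ Kim}; surviving tuples: {(11, Ned), (11, Uma), (18, Cal), (20, Hal), (33, Ola), (38, Vic), (4, Quin), (5, Bo), (7, Uma), (8, Vic)}
Apply σ_{qty ≠ 19}; surviving tuples: {(16, Kim), (17, Uma), (20, Hal), (21, Pat), (23, Quin), (24, Kim), (24, Zed), (26, Cal), (26, Mo), (35, Tai), (36, Kim), (7, Uma)}
Taking the difference: {(11, Ned), (11, Uma), (18, Cal), (33, Ola), (38, Vic), (4, Quin), (5, Bo), (8, Vic)}

{(11, Ned), (11, Uma), (18, Cal), (33, Ola), (38, Vic), (4, Quin), (5, Bo), (8, Vic)}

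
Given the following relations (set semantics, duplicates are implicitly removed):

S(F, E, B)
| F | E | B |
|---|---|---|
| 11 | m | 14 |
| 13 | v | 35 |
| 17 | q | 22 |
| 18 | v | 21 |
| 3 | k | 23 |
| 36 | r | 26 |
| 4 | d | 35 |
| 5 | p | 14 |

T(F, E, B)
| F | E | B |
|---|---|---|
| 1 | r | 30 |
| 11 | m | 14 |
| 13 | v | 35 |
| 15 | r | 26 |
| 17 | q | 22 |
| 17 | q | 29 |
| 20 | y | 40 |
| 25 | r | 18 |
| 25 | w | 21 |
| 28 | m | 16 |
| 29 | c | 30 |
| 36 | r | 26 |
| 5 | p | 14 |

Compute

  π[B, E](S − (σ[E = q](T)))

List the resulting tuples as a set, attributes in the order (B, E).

σ[E = q]: keep tuples satisfying E = q → {(17, q, 22), (17, q, 29)}
Difference: {(11, m, 14), (13, v, 35), (17, q, 22), (18, v, 21), (3, k, 23), (36, r, 26), (4, d, 35), (5, p, 14)} with {(17, q, 22), (17, q, 29)} → {(11, m, 14), (13, v, 35), (18, v, 21), (3, k, 23), (36, r, 26), (4, d, 35), (5, p, 14)}
Projecting to B, E: {(14, m), (14, p), (21, v), (23, k), (26, r), (35, d), (35, v)}

{(14, m), (14, p), (21, v), (23, k), (26, r), (35, d), (35, v)}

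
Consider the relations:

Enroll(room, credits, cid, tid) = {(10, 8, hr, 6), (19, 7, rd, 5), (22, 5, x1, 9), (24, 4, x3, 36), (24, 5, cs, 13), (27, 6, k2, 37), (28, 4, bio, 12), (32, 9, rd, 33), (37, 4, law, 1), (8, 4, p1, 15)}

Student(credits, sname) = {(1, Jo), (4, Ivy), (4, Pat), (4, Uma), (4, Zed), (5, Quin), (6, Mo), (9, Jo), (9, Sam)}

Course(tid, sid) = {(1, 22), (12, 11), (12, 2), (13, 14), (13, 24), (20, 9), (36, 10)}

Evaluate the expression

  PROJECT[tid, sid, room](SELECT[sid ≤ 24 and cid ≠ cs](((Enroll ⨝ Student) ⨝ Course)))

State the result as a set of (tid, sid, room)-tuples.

{(1, 22, 37), (12, 11, 28), (12, 2, 28), (36, 10, 24)}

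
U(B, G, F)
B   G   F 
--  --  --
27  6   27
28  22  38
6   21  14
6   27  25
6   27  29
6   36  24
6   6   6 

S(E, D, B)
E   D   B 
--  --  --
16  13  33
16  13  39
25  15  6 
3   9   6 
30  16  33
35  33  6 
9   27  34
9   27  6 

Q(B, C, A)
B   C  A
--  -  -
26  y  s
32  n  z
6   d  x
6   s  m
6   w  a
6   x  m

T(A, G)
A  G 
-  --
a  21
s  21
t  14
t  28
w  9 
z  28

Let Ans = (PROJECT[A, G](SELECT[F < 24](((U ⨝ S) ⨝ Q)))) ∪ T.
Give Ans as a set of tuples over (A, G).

{(a, 21), (a, 6), (m, 21), (m, 6), (s, 21), (t, 14), (t, 28), (w, 9), (x, 21), (x, 6), (z, 28)}

Natural join on B: {(6, 21, 14, 25, 15), (6, 21, 14, 3, 9), (6, 21, 14, 35, 33), (6, 21, 14, 9, 27), (6, 27, 25, 25, 15), (6, 27, 25, 3, 9), (6, 27, 25, 35, 33), (6, 27, 25, 9, 27), (6, 27, 29, 25, 15), (6, 27, 29, 3, 9), (6, 27, 29, 35, 33), (6, 27, 29, 9, 27), (6, 36, 24, 25, 15), (6, 36, 24, 3, 9), (6, 36, 24, 35, 33), (6, 36, 24, 9, 27), (6, 6, 6, 25, 15), (6, 6, 6, 3, 9), (6, 6, 6, 35, 33), (6, 6, 6, 9, 27)}
Natural join on B: {(6, 21, 14, 25, 15, d, x), (6, 21, 14, 25, 15, s, m), (6, 21, 14, 25, 15, w, a), (6, 21, 14, 25, 15, x, m), (6, 21, 14, 3, 9, d, x), (6, 21, 14, 3, 9, s, m), (6, 21, 14, 3, 9, w, a), (6, 21, 14, 3, 9, x, m), (6, 21, 14, 35, 33, d, x), (6, 21, 14, 35, 33, s, m), (6, 21, 14, 35, 33, w, a), (6, 21, 14, 35, 33, x, m), (6, 21, 14, 9, 27, d, x), (6, 21, 14, 9, 27, s, m), (6, 21, 14, 9, 27, w, a), (6, 21, 14, 9, 27, x, m), (6, 27, 25, 25, 15, d, x), (6, 27, 25, 25, 15, s, m), (6, 27, 25, 25, 15, w, a), (6, 27, 25, 25, 15, x, m), (6, 27, 25, 3, 9, d, x), (6, 27, 25, 3, 9, s, m), (6, 27, 25, 3, 9, w, a), (6, 27, 25, 3, 9, x, m), (6, 27, 25, 35, 33, d, x), (6, 27, 25, 35, 33, s, m), (6, 27, 25, 35, 33, w, a), (6, 27, 25, 35, 33, x, m), (6, 27, 25, 9, 27, d, x), (6, 27, 25, 9, 27, s, m), (6, 27, 25, 9, 27, w, a), (6, 27, 25, 9, 27, x, m), (6, 27, 29, 25, 15, d, x), (6, 27, 29, 25, 15, s, m), (6, 27, 29, 25, 15, w, a), (6, 27, 29, 25, 15, x, m), (6, 27, 29, 3, 9, d, x), (6, 27, 29, 3, 9, s, m), (6, 27, 29, 3, 9, w, a), (6, 27, 29, 3, 9, x, m), (6, 27, 29, 35, 33, d, x), (6, 27, 29, 35, 33, s, m), (6, 27, 29, 35, 33, w, a), (6, 27, 29, 35, 33, x, m), (6, 27, 29, 9, 27, d, x), (6, 27, 29, 9, 27, s, m), (6, 27, 29, 9, 27, w, a), (6, 27, 29, 9, 27, x, m), (6, 36, 24, 25, 15, d, x), (6, 36, 24, 25, 15, s, m), (6, 36, 24, 25, 15, w, a), (6, 36, 24, 25, 15, x, m), (6, 36, 24, 3, 9, d, x), (6, 36, 24, 3, 9, s, m), (6, 36, 24, 3, 9, w, a), (6, 36, 24, 3, 9, x, m), (6, 36, 24, 35, 33, d, x), (6, 36, 24, 35, 33, s, m), (6, 36, 24, 35, 33, w, a), (6, 36, 24, 35, 33, x, m), (6, 36, 24, 9, 27, d, x), (6, 36, 24, 9, 27, s, m), (6, 36, 24, 9, 27, w, a), (6, 36, 24, 9, 27, x, m), (6, 6, 6, 25, 15, d, x), (6, 6, 6, 25, 15, s, m), (6, 6, 6, 25, 15, w, a), (6, 6, 6, 25, 15, x, m), (6, 6, 6, 3, 9, d, x), (6, 6, 6, 3, 9, s, m), (6, 6, 6, 3, 9, w, a), (6, 6, 6, 3, 9, x, m), (6, 6, 6, 35, 33, d, x), (6, 6, 6, 35, 33, s, m), (6, 6, 6, 35, 33, w, a), (6, 6, 6, 35, 33, x, m), (6, 6, 6, 9, 27, d, x), (6, 6, 6, 9, 27, s, m), (6, 6, 6, 9, 27, w, a), (6, 6, 6, 9, 27, x, m)}
Apply σ_{F < 24}; surviving tuples: {(6, 21, 14, 25, 15, d, x), (6, 21, 14, 25, 15, s, m), (6, 21, 14, 25, 15, w, a), (6, 21, 14, 25, 15, x, m), (6, 21, 14, 3, 9, d, x), (6, 21, 14, 3, 9, s, m), (6, 21, 14, 3, 9, w, a), (6, 21, 14, 3, 9, x, m), (6, 21, 14, 35, 33, d, x), (6, 21, 14, 35, 33, s, m), (6, 21, 14, 35, 33, w, a), (6, 21, 14, 35, 33, x, m), (6, 21, 14, 9, 27, d, x), (6, 21, 14, 9, 27, s, m), (6, 21, 14, 9, 27, w, a), (6, 21, 14, 9, 27, x, m), (6, 6, 6, 25, 15, d, x), (6, 6, 6, 25, 15, s, m), (6, 6, 6, 25, 15, w, a), (6, 6, 6, 25, 15, x, m), (6, 6, 6, 3, 9, d, x), (6, 6, 6, 3, 9, s, m), (6, 6, 6, 3, 9, w, a), (6, 6, 6, 3, 9, x, m), (6, 6, 6, 35, 33, d, x), (6, 6, 6, 35, 33, s, m), (6, 6, 6, 35, 33, w, a), (6, 6, 6, 35, 33, x, m), (6, 6, 6, 9, 27, d, x), (6, 6, 6, 9, 27, s, m), (6, 6, 6, 9, 27, w, a), (6, 6, 6, 9, 27, x, m)}
π_{A, G} gives {(a, 21), (a, 6), (m, 21), (m, 6), (x, 21), (x, 6)} (26 duplicate(s) eliminated).
Set union of the two operands is {(a, 21), (a, 6), (m, 21), (m, 6), (s, 21), (t, 14), (t, 28), (w, 9), (x, 21), (x, 6), (z, 28)}.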